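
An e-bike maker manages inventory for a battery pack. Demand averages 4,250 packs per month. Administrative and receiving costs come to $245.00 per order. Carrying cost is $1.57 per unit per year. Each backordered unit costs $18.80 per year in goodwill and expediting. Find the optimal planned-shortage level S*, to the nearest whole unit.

S* ≈ 320 packs

Annual demand D = 4,250 × 12 = 51,000.
With planned backorders, Q* = √(2DS/H) · √((H+B)/B).
√(2DS/H) = √(2 × 51,000 × 245 / 1.57) = 3989.636.
√((H+B)/B) = √((1.57+18.8)/18.8) = 1.0409.
Q* ≈ 4152.885.
S* = Q* · H/(H+B) = 4152.885 × 1.57/20.37 ≈ 320.080.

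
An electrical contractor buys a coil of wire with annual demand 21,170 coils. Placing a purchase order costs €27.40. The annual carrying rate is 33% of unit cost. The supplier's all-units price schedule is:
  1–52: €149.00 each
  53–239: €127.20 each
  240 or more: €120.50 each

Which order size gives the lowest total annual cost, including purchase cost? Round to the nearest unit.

Q* ≈ 240 coils

Holding cost per unit per year at price C is H = 0.33·C.
Evaluate total cost at each tier's feasible EOQ or, if the EOQ is below the tier, at the tier's minimum quantity.
Tier 1 (€149.00): EOQ = 153.6 exceeds tier's upper bound 52, so this tier is dominated.
EOQ at €127.20 = 166.2 (feasible in tier 2): TC = 21,170×€127.20 + (21,170/166.2)×27.4 + (166.2/2)×0.33×€127.20 = €2,699,802.33.
EOQ at €120.50 = 170.8 < 240, so use break Q=240: TC = 21,170×€120.50 + (21,170/240.0)×27.4 + (240.0/2)×0.33×€120.50 = €2,558,173.71.
Lowest total cost is €2,558,173.71 at Q = 240.0.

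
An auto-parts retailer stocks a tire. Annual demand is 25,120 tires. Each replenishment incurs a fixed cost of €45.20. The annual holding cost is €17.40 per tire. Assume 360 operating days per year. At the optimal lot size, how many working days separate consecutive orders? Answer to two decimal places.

EOQ = √(2DS/H) = √(2 × 25,120 × 45.2 / 17.4) ≈ 361.26.
Cycle time = Q*/D × 360 = 361.26 / 25,120 × 360 ≈ 5.177 days.

T ≈ 5.18 days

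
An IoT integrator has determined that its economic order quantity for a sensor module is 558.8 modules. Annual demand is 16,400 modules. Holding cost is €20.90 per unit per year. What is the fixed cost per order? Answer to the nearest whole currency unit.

S ≈ €199

Squaring Q* = √(2DS/H) gives Q*² = 2DS/H.
From Q* = √(2DS/H): S = Q*²H / (2D) = 558.8² × 20.9 / (2 × 16,400) = 198.9689.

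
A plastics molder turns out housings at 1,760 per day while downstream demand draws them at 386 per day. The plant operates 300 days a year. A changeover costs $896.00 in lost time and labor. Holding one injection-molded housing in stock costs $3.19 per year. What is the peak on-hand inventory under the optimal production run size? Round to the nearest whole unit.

Annual demand D = 386 × 300 = 115,800.
Production build-up factor (1 − d/p) = 1 − 386/1,760 = 0.7807.
Q* = √(2DS / (H(1 − d/p))) = √(2 × 115,800 × 896 / (3.19 × 0.7807)).
= √(207,513,600 / 2.4904) ≈ 9128.321.
Maximum inventory = Q*(1 − d/p) = 9128.321 × 0.7807 ≈ 7126.314.

I_max ≈ 7,126 housings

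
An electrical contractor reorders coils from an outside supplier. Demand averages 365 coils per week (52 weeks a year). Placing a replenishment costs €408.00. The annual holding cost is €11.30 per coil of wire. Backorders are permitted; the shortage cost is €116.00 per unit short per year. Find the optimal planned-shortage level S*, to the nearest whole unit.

S* ≈ 109 coils

Annual demand D = 365 × 52 = 18,980.
With planned backorders, Q* = √(2DS/H) · √((H+B)/B).
√(2DS/H) = √(2 × 18,980 × 408 / 11.3) = 1170.722.
√((H+B)/B) = √((11.3+116)/116) = 1.0476.
Q* ≈ 1226.420.
S* = Q* · H/(H+B) = 1226.420 × 11.3/127.3 ≈ 108.865.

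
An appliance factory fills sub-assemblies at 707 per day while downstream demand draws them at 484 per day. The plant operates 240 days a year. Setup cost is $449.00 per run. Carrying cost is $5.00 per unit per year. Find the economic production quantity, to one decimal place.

Q* ≈ 8,132.8 sub-assemblies

Annual demand D = 484 × 240 = 116,160.
Production build-up factor (1 − d/p) = 1 − 484/707 = 0.3154.
Q* = √(2DS / (H(1 − d/p))) = √(2 × 116,160 × 449 / (5 × 0.3154)).
= √(104,311,680 / 1.5771) ≈ 8132.775.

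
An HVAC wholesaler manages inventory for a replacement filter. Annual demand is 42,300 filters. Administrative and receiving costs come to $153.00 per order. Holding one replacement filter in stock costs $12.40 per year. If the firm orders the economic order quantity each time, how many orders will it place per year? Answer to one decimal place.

The optimal lot size = √(2DS/H) = √(2 × 42,300 × 153 / 12.4) ≈ 1021.69.
Orders per year = D / Q* = 42,300 / 1021.69 ≈ 41.402.

N ≈ 41.4 orders per year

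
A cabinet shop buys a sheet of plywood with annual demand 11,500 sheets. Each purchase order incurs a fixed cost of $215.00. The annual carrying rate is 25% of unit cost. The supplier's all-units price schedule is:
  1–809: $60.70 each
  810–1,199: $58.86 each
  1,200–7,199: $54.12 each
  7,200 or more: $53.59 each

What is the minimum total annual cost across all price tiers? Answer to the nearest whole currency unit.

Holding cost per unit per year at price C is H = 0.25·C.
For each price level, check whether its EOQ is feasible; otherwise the best quantity at that price is the breakpoint.
EOQ at $60.70 = 570.8 (feasible in tier 1): TC = 11,500×$60.70 + (11,500/570.8)×215 + (570.8/2)×0.25×$60.70 = $706,712.58.
EOQ at $58.86 = 579.7 < 810, so use break Q=810: TC = 11,500×$58.86 + (11,500/810.0)×215 + (810.0/2)×0.25×$58.86 = $685,902.04.
EOQ at $54.12 = 604.6 < 1200, so use break Q=1200: TC = 11,500×$54.12 + (11,500/1200.0)×215 + (1200.0/2)×0.25×$54.12 = $632,558.42.
EOQ at $53.59 = 607.5 < 7200, so use break Q=7200: TC = 11,500×$53.59 + (11,500/7200.0)×215 + (7200.0/2)×0.25×$53.59 = $664,859.40.
Lowest total cost among the candidates is at Q = 1200.0.

TC* ≈ $632,558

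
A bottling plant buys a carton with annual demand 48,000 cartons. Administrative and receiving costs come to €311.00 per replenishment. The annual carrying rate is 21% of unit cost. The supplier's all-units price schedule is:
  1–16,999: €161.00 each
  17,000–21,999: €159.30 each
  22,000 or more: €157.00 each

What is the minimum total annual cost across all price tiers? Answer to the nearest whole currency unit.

Holding cost per unit per year at price C is H = 0.21·C.
Candidates are each tier's EOQ (if it falls in that tier) and each price-break quantity.
EOQ at €161.00 = 939.7 (feasible in tier 1): TC = 48,000×€161.00 + (48,000/939.7)×311 + (939.7/2)×0.21×€161.00 = €7,759,771.55.
EOQ at €159.30 = 944.7 < 17000, so use break Q=17000: TC = 48,000×€159.30 + (48,000/17000.0)×311 + (17000.0/2)×0.21×€159.30 = €7,931,628.62.
EOQ at €157.00 = 951.6 < 22000, so use break Q=22000: TC = 48,000×€157.00 + (48,000/22000.0)×311 + (22000.0/2)×0.21×€157.00 = €7,899,348.55.
Lowest total cost among the candidates is at Q = 939.7.

TC* ≈ €7,759,772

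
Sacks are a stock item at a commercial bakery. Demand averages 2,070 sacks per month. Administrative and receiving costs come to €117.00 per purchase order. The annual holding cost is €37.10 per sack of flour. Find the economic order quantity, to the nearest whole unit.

Annual demand D = 2,070 × 12 = 24,840.
EOQ = √(2DS / H) = √(2 × 24,840 × 117 / 37.1).
= √(5,812,560 / 37.1) = √156,672.7763 ≈ 395.819.

Q* ≈ 396 sacks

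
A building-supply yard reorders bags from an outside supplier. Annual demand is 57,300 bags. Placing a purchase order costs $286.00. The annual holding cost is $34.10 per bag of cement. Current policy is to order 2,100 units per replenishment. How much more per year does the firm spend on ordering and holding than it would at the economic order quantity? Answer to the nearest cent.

Extra cost ≈ $10,177.47 per year

EOQ = √(2DS/H) = √(2 × 57,300 × 286 / 34.1) ≈ 980.39.
Cost at Q* = (D/Q*)S + (Q*/2)H = √(2DSH) ≈ $33,431.24.
Cost at Q = 2,100: (57,300/2,100)×286 + (2,100/2)×34.1 = $7,803.71 + $35,805.00 = $43,608.71.
Excess = $43,608.71 − $33,431.24 = $10,177.47.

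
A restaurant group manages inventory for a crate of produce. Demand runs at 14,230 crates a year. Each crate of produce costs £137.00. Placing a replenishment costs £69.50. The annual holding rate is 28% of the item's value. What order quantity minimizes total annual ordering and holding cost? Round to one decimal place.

Q* ≈ 227.1 crates

Holding cost H = 0.28 × £137.00 = £38.3600 per unit per year.
EOQ = √(2DS / H) = √(2 × 14,230 × 69.5 / 38.36).
= √(1,977,970 / 38.36) = √51,563.3472 ≈ 227.076.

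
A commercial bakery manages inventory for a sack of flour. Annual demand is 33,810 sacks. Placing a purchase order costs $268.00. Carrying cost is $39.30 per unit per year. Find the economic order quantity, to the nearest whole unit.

EOQ = √(2DS / H) = √(2 × 33,810 × 268 / 39.3).
= √(18,122,160 / 39.3) = √461,123.6641 ≈ 679.061.

Q* ≈ 679 sacks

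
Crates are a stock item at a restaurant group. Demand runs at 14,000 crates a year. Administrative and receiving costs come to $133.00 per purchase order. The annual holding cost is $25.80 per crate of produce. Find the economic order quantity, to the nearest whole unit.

Q* ≈ 380 crates

EOQ = √(2DS / H) = √(2 × 14,000 × 133 / 25.8).
= √(3,724,000 / 25.8) = √144,341.0853 ≈ 379.922.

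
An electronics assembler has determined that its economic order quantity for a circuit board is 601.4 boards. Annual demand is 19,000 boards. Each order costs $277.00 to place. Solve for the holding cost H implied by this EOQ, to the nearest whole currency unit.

Squaring Q* = √(2DS/H) gives Q*² = 2DS/H.
From Q* = √(2DS/H): H = 2DS / Q*² = 2 × 19,000 × 277 / 601.4² = 29.1029.

H ≈ $29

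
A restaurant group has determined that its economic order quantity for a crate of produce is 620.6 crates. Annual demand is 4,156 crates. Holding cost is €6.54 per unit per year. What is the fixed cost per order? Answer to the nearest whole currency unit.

S ≈ €303

The basic EOQ model gives Q* = √(2DS/H); rearrange for the unknown.
From Q* = √(2DS/H): S = Q*²H / (2D) = 620.6² × 6.54 / (2 × 4,156) = 303.0371.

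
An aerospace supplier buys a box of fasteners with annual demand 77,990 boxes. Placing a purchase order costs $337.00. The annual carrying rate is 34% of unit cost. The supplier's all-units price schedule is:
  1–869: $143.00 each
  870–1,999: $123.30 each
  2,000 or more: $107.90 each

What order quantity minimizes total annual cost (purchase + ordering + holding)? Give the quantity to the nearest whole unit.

Holding cost per unit per year at price C is H = 0.34·C.
Evaluate total cost at each tier's feasible EOQ or, if the EOQ is below the tier, at the tier's minimum quantity.
Tier 1 ($143.00): EOQ = 1039.8 exceeds tier's upper bound 869, so this tier is dominated.
EOQ at $123.30 = 1119.8 (feasible in tier 2): TC = 77,990×$123.30 + (77,990/1119.8)×337 + (1119.8/2)×0.34×$123.30 = $9,663,109.95.
EOQ at $107.90 = 1197.0 < 2000, so use break Q=2000: TC = 77,990×$107.90 + (77,990/2000.0)×337 + (2000.0/2)×0.34×$107.90 = $8,464,948.31.
Lowest total cost is $8,464,948.31 at Q = 2000.0.

Q* ≈ 2,000 boxes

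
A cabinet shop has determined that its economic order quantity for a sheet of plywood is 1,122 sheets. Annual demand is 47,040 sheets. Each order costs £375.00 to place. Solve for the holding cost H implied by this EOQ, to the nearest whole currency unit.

H ≈ £28

The basic EOQ model gives Q* = √(2DS/H); rearrange for the unknown.
From Q* = √(2DS/H): H = 2DS / Q*² = 2 × 47,040 × 375 / 1,122² = 28.0248.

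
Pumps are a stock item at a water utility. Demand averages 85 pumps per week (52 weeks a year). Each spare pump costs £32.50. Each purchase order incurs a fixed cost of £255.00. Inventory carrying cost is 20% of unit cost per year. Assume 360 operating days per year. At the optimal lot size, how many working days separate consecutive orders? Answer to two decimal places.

Annual demand D = 85 × 52 = 4,420.
Holding cost H = 0.20 × £32.50 = £6.5000 per unit per year.
Q* = √(2DS/H) = √(2 × 4,420 × 255 / 6.5) ≈ 588.90.
Cycle time = Q*/D × 360 = 588.90 / 4,420 × 360 ≈ 47.964 days.

T ≈ 47.96 days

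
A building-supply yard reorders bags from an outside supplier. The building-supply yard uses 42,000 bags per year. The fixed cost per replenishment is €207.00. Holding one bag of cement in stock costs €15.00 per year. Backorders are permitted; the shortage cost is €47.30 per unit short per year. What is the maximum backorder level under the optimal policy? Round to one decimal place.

S* ≈ 297.5 bags

With planned backorders, Q* = √(2DS/H) · √((H+B)/B).
√(2DS/H) = √(2 × 42,000 × 207 / 15) = 1076.662.
√((H+B)/B) = √((15+47.3)/47.3) = 1.1477.
Q* ≈ 1235.642.
S* = Q* · H/(H+B) = 1235.642 × 15/62.3 ≈ 297.506.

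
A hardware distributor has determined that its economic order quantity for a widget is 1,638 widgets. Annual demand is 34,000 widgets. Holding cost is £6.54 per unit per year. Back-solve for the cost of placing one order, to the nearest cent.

Squaring Q* = √(2DS/H) gives Q*² = 2DS/H.
From Q* = √(2DS/H): S = Q*²H / (2D) = 1,638² × 6.54 / (2 × 34,000) = 258.0457.

S ≈ £258.05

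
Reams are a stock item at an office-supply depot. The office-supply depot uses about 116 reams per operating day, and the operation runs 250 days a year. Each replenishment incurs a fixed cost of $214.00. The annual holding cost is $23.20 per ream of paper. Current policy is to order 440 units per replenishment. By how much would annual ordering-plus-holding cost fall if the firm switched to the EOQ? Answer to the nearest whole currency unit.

Extra cost ≈ $2,239 per year

Annual demand D = 116 × 250 = 29,000.
EOQ = √(2DS/H) = √(2 × 29,000 × 214 / 23.2) ≈ 731.44.
Cost at Q* = (D/Q*)S + (Q*/2)H = √(2DSH) ≈ $16,969.34.
Cost at Q = 440: (29,000/440)×214 + (440/2)×23.2 = $14,104.55 + $5,104.00 = $19,208.55.
Excess = $19,208.55 − $16,969.34 = $2,239.21.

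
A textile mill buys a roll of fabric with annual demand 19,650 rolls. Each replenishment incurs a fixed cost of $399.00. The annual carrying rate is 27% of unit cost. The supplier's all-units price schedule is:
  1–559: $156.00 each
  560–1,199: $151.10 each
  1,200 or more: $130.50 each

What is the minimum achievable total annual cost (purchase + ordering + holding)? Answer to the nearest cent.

Holding cost per unit per year at price C is H = 0.27·C.
Evaluate total cost at each tier's feasible EOQ or, if the EOQ is below the tier, at the tier's minimum quantity.
Tier 1 ($156.00): EOQ = 610.2 exceeds tier's upper bound 559, so this tier is dominated.
EOQ at $151.10 = 620.0 (feasible in tier 2): TC = 19,650×$151.10 + (19,650/620.0)×399 + (620.0/2)×0.27×$151.10 = $2,994,407.80.
EOQ at $130.50 = 667.1 < 1200, so use break Q=1200: TC = 19,650×$130.50 + (19,650/1200.0)×399 + (1200.0/2)×0.27×$130.50 = $2,591,999.62.
Lowest total cost among the candidates is at Q = 1200.0.

TC* ≈ $2,591,999.62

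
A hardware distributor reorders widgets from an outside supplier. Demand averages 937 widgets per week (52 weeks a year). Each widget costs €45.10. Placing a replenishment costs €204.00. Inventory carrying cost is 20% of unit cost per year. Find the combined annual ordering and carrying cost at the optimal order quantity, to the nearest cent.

Annual demand D = 937 × 52 = 48,724.
Holding cost H = 0.20 × €45.10 = €9.0200 per unit per year.
The optimal lot size = √(2DS/H) = √(2 × 48,724 × 204 / 9.02) ≈ 1484.56.
At the optimum the two cost components are equal, so total cost = 2·(Q*/2)H = Q*·H.
Minimum total = √(2DSH) = √(2 × 48,724 × 204 × 9.02) ≈ 13390.747.

TC* ≈ €13,390.75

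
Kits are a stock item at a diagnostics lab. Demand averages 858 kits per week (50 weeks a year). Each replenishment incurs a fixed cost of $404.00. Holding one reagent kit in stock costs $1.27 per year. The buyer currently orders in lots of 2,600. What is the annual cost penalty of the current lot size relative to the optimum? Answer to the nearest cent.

Extra cost ≈ $1,682.07 per year

Annual demand D = 858 × 50 = 42,900.
EOQ = √(2DS/H) = √(2 × 42,900 × 404 / 1.27) ≈ 5224.35.
Cost at Q* = (D/Q*)S + (Q*/2)H = √(2DSH) ≈ $6,634.93.
Cost at Q = 2,600: (42,900/2,600)×404 + (2,600/2)×1.27 = $6,666.00 + $1,651.00 = $8,317.00.
Excess = $8,317.00 − $6,634.93 = $1,682.07.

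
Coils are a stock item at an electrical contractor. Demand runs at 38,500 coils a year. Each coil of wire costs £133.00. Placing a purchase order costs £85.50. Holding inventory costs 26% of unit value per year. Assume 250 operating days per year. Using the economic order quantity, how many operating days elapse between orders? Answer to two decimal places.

T ≈ 2.83 days

Holding cost H = 0.26 × £133.00 = £34.5800 per unit per year.
Q* = √(2DS/H) = √(2 × 38,500 × 85.5 / 34.58) ≈ 436.33.
Cycle time = Q*/D × 250 = 436.33 / 38,500 × 250 ≈ 2.833 days.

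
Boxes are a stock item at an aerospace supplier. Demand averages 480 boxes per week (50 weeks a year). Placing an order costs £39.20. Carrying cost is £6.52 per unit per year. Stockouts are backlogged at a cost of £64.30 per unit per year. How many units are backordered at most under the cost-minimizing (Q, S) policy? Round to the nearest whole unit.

S* ≈ 52 boxes

Annual demand D = 480 × 50 = 24,000.
With planned backorders, Q* = √(2DS/H) · √((H+B)/B).
√(2DS/H) = √(2 × 24,000 × 39.2 / 6.52) = 537.205.
√((H+B)/B) = √((6.52+64.3)/64.3) = 1.0495.
Q* ≈ 563.783.
S* = Q* · H/(H+B) = 563.783 × 6.52/70.82 ≈ 51.904.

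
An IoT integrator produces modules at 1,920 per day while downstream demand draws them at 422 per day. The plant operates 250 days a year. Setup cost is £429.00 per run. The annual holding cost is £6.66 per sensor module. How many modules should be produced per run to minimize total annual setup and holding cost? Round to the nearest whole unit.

Annual demand D = 422 × 250 = 105,500.
Production build-up factor (1 − d/p) = 1 − 422/1,920 = 0.7802.
Q* = √(2DS / (H(1 − d/p))) = √(2 × 105,500 × 429 / (6.66 × 0.7802)).
= √(90,519,000 / 5.1962) ≈ 4173.760.

Q* ≈ 4,174 modules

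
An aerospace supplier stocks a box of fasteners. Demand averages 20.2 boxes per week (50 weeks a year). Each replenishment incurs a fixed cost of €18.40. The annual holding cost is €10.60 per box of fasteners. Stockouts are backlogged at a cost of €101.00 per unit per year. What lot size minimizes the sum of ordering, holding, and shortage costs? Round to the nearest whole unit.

Q* ≈ 62 boxes

Annual demand D = 20.2 × 50 = 1,010.
With planned backorders, Q* = √(2DS/H) · √((H+B)/B).
√(2DS/H) = √(2 × 1,010 × 18.4 / 10.6) = 59.215.
√((H+B)/B) = √((10.6+101)/101) = 1.0512.
Q* ≈ 62.245.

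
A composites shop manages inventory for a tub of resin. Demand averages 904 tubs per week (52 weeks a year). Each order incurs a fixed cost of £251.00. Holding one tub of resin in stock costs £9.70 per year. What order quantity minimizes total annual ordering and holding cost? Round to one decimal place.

Q* ≈ 1,559.7 tubs

Annual demand D = 904 × 52 = 47,008.
EOQ = √(2DS / H) = √(2 × 47,008 × 251 / 9.7).
= √(23,598,016 / 9.7) = √2,432,785.1546 ≈ 1559.739.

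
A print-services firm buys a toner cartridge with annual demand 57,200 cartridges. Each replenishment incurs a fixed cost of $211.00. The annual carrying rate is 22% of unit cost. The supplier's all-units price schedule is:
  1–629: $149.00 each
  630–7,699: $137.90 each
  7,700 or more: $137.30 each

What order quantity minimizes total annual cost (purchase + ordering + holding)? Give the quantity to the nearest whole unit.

Holding cost per unit per year at price C is H = 0.22·C.
Evaluate total cost at each tier's feasible EOQ or, if the EOQ is below the tier, at the tier's minimum quantity.
Tier 1 ($149.00): EOQ = 858.1 exceeds tier's upper bound 629, so this tier is dominated.
EOQ at $137.90 = 892.0 (feasible in tier 2): TC = 57,200×$137.90 + (57,200/892.0)×211 + (892.0/2)×0.22×$137.90 = $7,914,941.24.
EOQ at $137.30 = 893.9 < 7700, so use break Q=7700: TC = 57,200×$137.30 + (57,200/7700.0)×211 + (7700.0/2)×0.22×$137.30 = $7,971,420.53.
Lowest total cost is $7,914,941.24 at Q = 892.0.

Q* ≈ 892 cartridges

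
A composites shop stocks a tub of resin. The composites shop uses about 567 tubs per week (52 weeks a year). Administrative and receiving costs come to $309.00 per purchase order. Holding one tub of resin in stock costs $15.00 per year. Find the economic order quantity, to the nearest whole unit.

Q* ≈ 1,102 tubs

Annual demand D = 567 × 52 = 29,484.
EOQ = √(2DS / H) = √(2 × 29,484 × 309 / 15).
= √(18,221,112 / 15) = √1,214,740.8 ≈ 1102.153.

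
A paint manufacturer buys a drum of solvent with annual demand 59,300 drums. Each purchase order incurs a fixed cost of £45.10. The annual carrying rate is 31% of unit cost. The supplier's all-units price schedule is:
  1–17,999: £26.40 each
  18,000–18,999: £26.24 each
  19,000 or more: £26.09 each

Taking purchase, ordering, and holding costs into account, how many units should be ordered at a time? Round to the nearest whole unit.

Q* ≈ 808 drums

Holding cost per unit per year at price C is H = 0.31·C.
Candidates are each tier's EOQ (if it falls in that tier) and each price-break quantity.
EOQ at £26.40 = 808.4 (feasible in tier 1): TC = 59,300×£26.40 + (59,300/808.4)×45.1 + (808.4/2)×0.31×£26.40 = £1,572,136.27.
EOQ at £26.24 = 810.9 < 18000, so use break Q=18000: TC = 59,300×£26.24 + (59,300/18000.0)×45.1 + (18000.0/2)×0.31×£26.24 = £1,629,390.18.
EOQ at £26.09 = 813.2 < 19000, so use break Q=19000: TC = 59,300×£26.09 + (59,300/19000.0)×45.1 + (19000.0/2)×0.31×£26.09 = £1,624,112.81.
Lowest total cost is £1,572,136.27 at Q = 808.4.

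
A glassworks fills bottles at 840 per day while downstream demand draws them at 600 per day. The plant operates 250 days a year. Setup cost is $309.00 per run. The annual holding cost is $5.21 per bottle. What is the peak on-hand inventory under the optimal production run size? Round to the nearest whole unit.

I_max ≈ 2,255 bottles

Annual demand D = 600 × 250 = 150,000.
Production build-up factor (1 − d/p) = 1 − 600/840 = 0.2857.
Q* = √(2DS / (H(1 − d/p))) = √(2 × 150,000 × 309 / (5.21 × 0.2857)).
= √(92,700,000 / 1.4886) ≈ 7891.418.
Maximum inventory = Q*(1 − d/p) = 7891.418 × 0.2857 ≈ 2254.691.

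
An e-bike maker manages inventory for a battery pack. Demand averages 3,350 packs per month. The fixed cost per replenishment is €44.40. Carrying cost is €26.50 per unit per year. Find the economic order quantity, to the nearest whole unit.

Q* ≈ 367 packs

Annual demand D = 3,350 × 12 = 40,200.
EOQ = √(2DS / H) = √(2 × 40,200 × 44.4 / 26.5).
= √(3,569,760 / 26.5) = √134,707.9245 ≈ 367.026.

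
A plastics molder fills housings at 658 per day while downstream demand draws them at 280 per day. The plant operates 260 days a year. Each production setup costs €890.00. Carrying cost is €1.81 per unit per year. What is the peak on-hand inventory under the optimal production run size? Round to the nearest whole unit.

Annual demand D = 280 × 260 = 72,800.
Production build-up factor (1 − d/p) = 1 − 280/658 = 0.5745.
Q* = √(2DS / (H(1 − d/p))) = √(2 × 72,800 × 890 / (1.81 × 0.5745)).
= √(129,584,000 / 1.0398) ≈ 11163.579.
Maximum inventory = Q*(1 − d/p) = 11163.579 × 0.5745 ≈ 6413.120.

I_max ≈ 6,413 housings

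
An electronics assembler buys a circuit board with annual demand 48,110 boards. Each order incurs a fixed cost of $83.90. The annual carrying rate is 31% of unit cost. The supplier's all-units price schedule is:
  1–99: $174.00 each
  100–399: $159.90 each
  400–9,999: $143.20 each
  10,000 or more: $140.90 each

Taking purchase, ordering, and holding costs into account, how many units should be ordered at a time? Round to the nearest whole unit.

Holding cost per unit per year at price C is H = 0.31·C.
Candidates are each tier's EOQ (if it falls in that tier) and each price-break quantity.
Tier 1 ($174.00): EOQ = 386.9 exceeds tier's upper bound 99, so this tier is dominated.
Tier 2 ($159.90): EOQ = 403.6 exceeds tier's upper bound 399, so this tier is dominated.
EOQ at $143.20 = 426.4 (feasible in tier 3): TC = 48,110×$143.20 + (48,110/426.4)×83.9 + (426.4/2)×0.31×$143.20 = $6,908,282.67.
EOQ at $140.90 = 429.9 < 10000, so use break Q=10000: TC = 48,110×$140.90 + (48,110/10000.0)×83.9 + (10000.0/2)×0.31×$140.90 = $6,997,497.64.
Lowest total cost is $6,908,282.67 at Q = 426.4.

Q* ≈ 426 boards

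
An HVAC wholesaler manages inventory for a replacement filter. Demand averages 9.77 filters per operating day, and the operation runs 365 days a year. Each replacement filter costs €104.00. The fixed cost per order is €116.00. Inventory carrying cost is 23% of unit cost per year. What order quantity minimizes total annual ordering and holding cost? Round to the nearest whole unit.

Annual demand D = 9.77 × 365 = 3,566.05.
Holding cost H = 0.23 × €104.00 = €23.9200 per unit per year.
EOQ = √(2DS / H) = √(2 × 3,566.05 × 116 / 23.92).
= √(827,323.6 / 23.92) = √34,587.107 ≈ 185.976.

Q* ≈ 186 filters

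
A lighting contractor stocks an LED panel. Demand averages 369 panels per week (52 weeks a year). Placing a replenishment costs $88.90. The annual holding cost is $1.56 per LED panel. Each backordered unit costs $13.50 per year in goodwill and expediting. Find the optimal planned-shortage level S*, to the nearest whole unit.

Annual demand D = 369 × 52 = 19,188.
With planned backorders, Q* = √(2DS/H) · √((H+B)/B).
√(2DS/H) = √(2 × 19,188 × 88.9 / 1.56) = 1478.831.
√((H+B)/B) = √((1.56+13.5)/13.5) = 1.0562.
Q* ≈ 1561.939.
S* = Q* · H/(H+B) = 1561.939 × 1.56/15.06 ≈ 161.794.

S* ≈ 162 panels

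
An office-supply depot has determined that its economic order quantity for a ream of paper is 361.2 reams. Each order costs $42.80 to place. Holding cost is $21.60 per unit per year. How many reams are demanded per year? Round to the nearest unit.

Invert the EOQ relation Q*² = 2DS/H.
From Q* = √(2DS/H): D = Q*²H / (2S) = 361.2² × 21.6 / (2 × 42.8) = 32921.186.

D ≈ 32,921 reams per year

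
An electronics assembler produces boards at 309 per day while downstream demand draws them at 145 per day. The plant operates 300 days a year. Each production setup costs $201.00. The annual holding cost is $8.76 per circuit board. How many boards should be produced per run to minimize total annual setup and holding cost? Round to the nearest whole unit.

Annual demand D = 145 × 300 = 43,500.
Production build-up factor (1 − d/p) = 1 − 145/309 = 0.5307.
Q* = √(2DS / (H(1 − d/p))) = √(2 × 43,500 × 201 / (8.76 × 0.5307)).
= √(17,487,000 / 4.6493) ≈ 1939.380.

Q* ≈ 1,939 boards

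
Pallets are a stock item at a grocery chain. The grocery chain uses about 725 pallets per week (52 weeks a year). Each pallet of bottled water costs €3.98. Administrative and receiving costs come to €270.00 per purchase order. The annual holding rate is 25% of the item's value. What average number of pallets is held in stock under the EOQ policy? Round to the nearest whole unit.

Annual demand D = 725 × 52 = 37,700.
Holding cost H = 0.25 × €3.98 = €0.9950 per unit per year.
EOQ = √(2DS/H) = √(2 × 37,700 × 270 / 0.995) ≈ 4523.31.
Average inventory = Q*/2 ≈ 4523.31 / 2 = 2261.653.

Average inventory ≈ 2,262 pallets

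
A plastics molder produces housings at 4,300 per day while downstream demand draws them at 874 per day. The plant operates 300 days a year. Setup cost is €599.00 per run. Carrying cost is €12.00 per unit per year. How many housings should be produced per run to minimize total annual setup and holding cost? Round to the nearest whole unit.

Q* ≈ 5,732 housings

Annual demand D = 874 × 300 = 262,200.
Production build-up factor (1 − d/p) = 1 − 874/4,300 = 0.7967.
Q* = √(2DS / (H(1 − d/p))) = √(2 × 262,200 × 599 / (12 × 0.7967)).
= √(314,115,600 / 9.5609) ≈ 5731.848.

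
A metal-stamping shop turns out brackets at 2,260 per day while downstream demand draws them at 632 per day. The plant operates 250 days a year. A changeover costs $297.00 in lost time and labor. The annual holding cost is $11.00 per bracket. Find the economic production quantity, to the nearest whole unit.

Annual demand D = 632 × 250 = 158,000.
Production build-up factor (1 − d/p) = 1 − 632/2,260 = 0.7204.
Q* = √(2DS / (H(1 − d/p))) = √(2 × 158,000 × 297 / (11 × 0.7204)).
= √(93,852,000 / 7.9239) ≈ 3441.537.

Q* ≈ 3,442 brackets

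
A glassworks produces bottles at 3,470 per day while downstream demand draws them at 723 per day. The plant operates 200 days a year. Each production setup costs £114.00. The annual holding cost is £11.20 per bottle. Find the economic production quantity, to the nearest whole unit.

Annual demand D = 723 × 200 = 144,600.
Production build-up factor (1 − d/p) = 1 − 723/3,470 = 0.7916.
Q* = √(2DS / (H(1 − d/p))) = √(2 × 144,600 × 114 / (11.2 × 0.7916)).
= √(32,968,800 / 8.8664) ≈ 1928.315.

Q* ≈ 1,928 bottles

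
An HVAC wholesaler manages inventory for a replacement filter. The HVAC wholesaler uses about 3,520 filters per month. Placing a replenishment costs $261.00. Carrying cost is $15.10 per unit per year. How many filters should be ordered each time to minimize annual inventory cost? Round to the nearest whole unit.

Q* ≈ 1,208 filters

Annual demand D = 3,520 × 12 = 42,240.
EOQ = √(2DS / H) = √(2 × 42,240 × 261 / 15.1).
= √(22,049,280 / 15.1) = √1,460,217.2185 ≈ 1208.394.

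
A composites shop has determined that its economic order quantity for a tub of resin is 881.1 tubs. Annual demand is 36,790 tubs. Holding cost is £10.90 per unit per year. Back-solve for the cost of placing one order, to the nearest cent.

Squaring Q* = √(2DS/H) gives Q*² = 2DS/H.
From Q* = √(2DS/H): S = Q*²H / (2D) = 881.1² × 10.9 / (2 × 36,790) = 115.0051.

S ≈ £115.01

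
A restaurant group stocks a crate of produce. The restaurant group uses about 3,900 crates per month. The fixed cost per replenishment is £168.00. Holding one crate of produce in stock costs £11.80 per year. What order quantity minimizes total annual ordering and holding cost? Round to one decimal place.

Annual demand D = 3,900 × 12 = 46,800.
EOQ = √(2DS / H) = √(2 × 46,800 × 168 / 11.8).
= √(15,724,800 / 11.8) = √1,332,610.1695 ≈ 1154.387.

Q* ≈ 1,154.4 crates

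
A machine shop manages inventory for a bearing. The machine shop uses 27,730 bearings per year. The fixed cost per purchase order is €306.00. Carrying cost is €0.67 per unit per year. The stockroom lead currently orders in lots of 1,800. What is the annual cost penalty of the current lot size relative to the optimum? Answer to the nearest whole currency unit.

Extra cost ≈ €1,945 per year

EOQ = √(2DS/H) = √(2 × 27,730 × 306 / 0.67) ≈ 5032.84.
Cost at Q* = (D/Q*)S + (Q*/2)H = √(2DSH) ≈ €3,372.00.
Cost at Q = 1,800: (27,730/1,800)×306 + (1,800/2)×0.67 = €4,714.10 + €603.00 = €5,317.10.
Excess = €5,317.10 − €3,372.00 = €1,945.10.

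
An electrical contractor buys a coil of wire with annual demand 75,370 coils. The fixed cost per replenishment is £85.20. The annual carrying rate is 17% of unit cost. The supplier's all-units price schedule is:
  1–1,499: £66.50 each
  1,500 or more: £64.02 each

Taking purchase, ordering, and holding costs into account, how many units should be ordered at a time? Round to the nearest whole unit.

Q* ≈ 1,500 coils

Holding cost per unit per year at price C is H = 0.17·C.
For each price level, check whether its EOQ is feasible; otherwise the best quantity at that price is the breakpoint.
EOQ at £66.50 = 1065.9 (feasible in tier 1): TC = 75,370×£66.50 + (75,370/1065.9)×85.2 + (1065.9/2)×0.17×£66.50 = £5,024,154.51.
EOQ at £64.02 = 1086.3 < 1500, so use break Q=1500: TC = 75,370×£64.02 + (75,370/1500.0)×85.2 + (1500.0/2)×0.17×£64.02 = £4,837,630.97.
Lowest total cost is £4,837,630.97 at Q = 1500.0.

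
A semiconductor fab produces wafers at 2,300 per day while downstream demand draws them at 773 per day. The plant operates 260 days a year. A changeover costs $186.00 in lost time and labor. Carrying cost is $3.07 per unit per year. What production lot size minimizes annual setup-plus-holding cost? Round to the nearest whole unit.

Annual demand D = 773 × 260 = 200,980.
Production build-up factor (1 − d/p) = 1 − 773/2,300 = 0.6639.
Q* = √(2DS / (H(1 − d/p))) = √(2 × 200,980 × 186 / (3.07 × 0.6639)).
= √(74,764,560 / 2.0382) ≈ 6056.519.

Q* ≈ 6,057 wafers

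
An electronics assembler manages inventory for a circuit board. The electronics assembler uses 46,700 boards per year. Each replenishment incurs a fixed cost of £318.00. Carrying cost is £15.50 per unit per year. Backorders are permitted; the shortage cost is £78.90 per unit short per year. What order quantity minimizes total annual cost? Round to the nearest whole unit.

Q* ≈ 1,514 boards

With planned backorders, Q* = √(2DS/H) · √((H+B)/B).
√(2DS/H) = √(2 × 46,700 × 318 / 15.5) = 1384.271.
√((H+B)/B) = √((15.5+78.9)/78.9) = 1.0938.
Q* ≈ 1514.149.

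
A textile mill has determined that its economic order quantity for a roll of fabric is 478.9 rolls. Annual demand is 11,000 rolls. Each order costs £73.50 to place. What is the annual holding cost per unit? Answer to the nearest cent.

Invert the EOQ relation Q*² = 2DS/H.
From Q* = √(2DS/H): H = 2DS / Q*² = 2 × 11,000 × 73.5 / 478.9² = 7.0505.

H ≈ £7.05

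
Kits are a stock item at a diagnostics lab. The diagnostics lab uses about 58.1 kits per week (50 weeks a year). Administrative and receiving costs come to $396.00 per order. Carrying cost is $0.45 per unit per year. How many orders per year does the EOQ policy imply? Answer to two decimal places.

Annual demand D = 58.1 × 50 = 2,905.
The optimal lot size = √(2DS/H) = √(2 × 2,905 × 396 / 0.45) ≈ 2261.15.
Orders per year = D / Q* = 2,905 / 2261.15 ≈ 1.285.

N ≈ 1.28 orders per year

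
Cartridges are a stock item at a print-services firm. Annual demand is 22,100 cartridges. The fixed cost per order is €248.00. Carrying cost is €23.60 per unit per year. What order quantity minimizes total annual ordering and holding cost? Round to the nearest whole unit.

EOQ = √(2DS / H) = √(2 × 22,100 × 248 / 23.6).
= √(10,961,600 / 23.6) = √464,474.5763 ≈ 681.524.

Q* ≈ 682 cartridges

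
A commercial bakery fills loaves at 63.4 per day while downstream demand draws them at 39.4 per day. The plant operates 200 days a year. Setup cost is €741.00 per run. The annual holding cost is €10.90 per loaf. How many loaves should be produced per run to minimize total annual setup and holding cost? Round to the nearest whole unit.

Annual demand D = 39.4 × 200 = 7,880.
Production build-up factor (1 − d/p) = 1 − 39.4/63.4 = 0.3785.
Q* = √(2DS / (H(1 − d/p))) = √(2 × 7,880 × 741 / (10.9 × 0.3785)).
= √(11,678,160 / 4.1262) ≈ 1682.337.

Q* ≈ 1,682 loaves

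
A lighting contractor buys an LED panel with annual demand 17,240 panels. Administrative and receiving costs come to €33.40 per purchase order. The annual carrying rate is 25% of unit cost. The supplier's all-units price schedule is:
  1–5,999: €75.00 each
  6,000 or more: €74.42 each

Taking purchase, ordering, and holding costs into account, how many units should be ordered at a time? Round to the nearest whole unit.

Q* ≈ 248 panels

Holding cost per unit per year at price C is H = 0.25·C.
For each price level, check whether its EOQ is feasible; otherwise the best quantity at that price is the breakpoint.
EOQ at €75.00 = 247.8 (feasible in tier 1): TC = 17,240×€75.00 + (17,240/247.8)×33.4 + (247.8/2)×0.25×€75.00 = €1,297,646.84.
EOQ at €74.42 = 248.8 < 6000, so use break Q=6000: TC = 17,240×€74.42 + (17,240/6000.0)×33.4 + (6000.0/2)×0.25×€74.42 = €1,338,911.77.
Lowest total cost is €1,297,646.84 at Q = 247.8.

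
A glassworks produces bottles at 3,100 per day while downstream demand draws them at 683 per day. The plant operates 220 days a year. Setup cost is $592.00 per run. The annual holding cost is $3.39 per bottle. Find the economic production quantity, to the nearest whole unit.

Q* ≈ 8,204 bottles

Annual demand D = 683 × 220 = 150,260.
Production build-up factor (1 − d/p) = 1 − 683/3,100 = 0.7797.
Q* = √(2DS / (H(1 − d/p))) = √(2 × 150,260 × 592 / (3.39 × 0.7797)).
= √(177,907,840 / 2.6431) ≈ 8204.275.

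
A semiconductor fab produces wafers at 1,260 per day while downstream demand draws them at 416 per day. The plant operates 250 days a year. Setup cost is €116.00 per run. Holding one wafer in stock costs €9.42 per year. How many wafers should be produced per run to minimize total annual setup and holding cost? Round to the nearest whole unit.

Q* ≈ 1,955 wafers

Annual demand D = 416 × 250 = 104,000.
Production build-up factor (1 − d/p) = 1 − 416/1,260 = 0.6698.
Q* = √(2DS / (H(1 − d/p))) = √(2 × 104,000 × 116 / (9.42 × 0.6698)).
= √(24,128,000 / 6.3099) ≈ 1955.461.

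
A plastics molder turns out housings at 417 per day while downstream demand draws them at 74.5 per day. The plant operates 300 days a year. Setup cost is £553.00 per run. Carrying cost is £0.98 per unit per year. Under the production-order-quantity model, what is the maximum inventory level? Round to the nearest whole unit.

Annual demand D = 74.5 × 300 = 22,350.
Production build-up factor (1 − d/p) = 1 − 74.5/417 = 0.8213.
Q* = √(2DS / (H(1 − d/p))) = √(2 × 22,350 × 553 / (0.98 × 0.8213)).
= √(24,719,100 / 0.8049) ≈ 5541.675.
Maximum inventory = Q*(1 − d/p) = 5541.675 × 0.8213 ≈ 4551.615.

I_max ≈ 4,552 housings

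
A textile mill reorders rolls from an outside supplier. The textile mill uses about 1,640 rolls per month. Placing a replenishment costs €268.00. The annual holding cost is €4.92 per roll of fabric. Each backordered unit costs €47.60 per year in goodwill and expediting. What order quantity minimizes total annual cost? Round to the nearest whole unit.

Q* ≈ 1,538 rolls

Annual demand D = 1,640 × 12 = 19,680.
With planned backorders, Q* = √(2DS/H) · √((H+B)/B).
√(2DS/H) = √(2 × 19,680 × 268 / 4.92) = 1464.240.
√((H+B)/B) = √((4.92+47.6)/47.6) = 1.0504.
Q* ≈ 1538.053.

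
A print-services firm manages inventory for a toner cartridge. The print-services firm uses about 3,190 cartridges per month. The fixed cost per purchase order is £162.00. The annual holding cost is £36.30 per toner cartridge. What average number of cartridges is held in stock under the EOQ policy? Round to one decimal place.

Average inventory ≈ 292.3 cartridges

Annual demand D = 3,190 × 12 = 38,280.
Q* = √(2DS/H) = √(2 × 38,280 × 162 / 36.3) ≈ 584.53.
Average inventory = Q*/2 ≈ 584.53 / 2 = 292.264.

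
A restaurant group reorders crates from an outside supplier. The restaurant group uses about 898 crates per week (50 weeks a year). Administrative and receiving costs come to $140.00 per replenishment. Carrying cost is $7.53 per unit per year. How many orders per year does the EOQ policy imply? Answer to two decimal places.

Annual demand D = 898 × 50 = 44,900.
The optimal lot size = √(2DS/H) = √(2 × 44,900 × 140 / 7.53) ≈ 1292.13.
Orders per year = D / Q* = 44,900 / 1292.13 ≈ 34.749.

N ≈ 34.75 orders per year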